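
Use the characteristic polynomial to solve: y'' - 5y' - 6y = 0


Characteristic equation: r² - 5r - 6 = 0.
Factor: (r - 6)(r + 1) = 0 ⇒ r = 6, -1 (distinct real).
General solution: y = C₁e^(6x) + C₂e^(-x).


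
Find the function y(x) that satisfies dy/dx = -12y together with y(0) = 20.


General solution of y' = -12y is y = Ce^(-12x).
Apply y(0) = 20: C = 20.
Particular solution: y = 20e^(-12x).


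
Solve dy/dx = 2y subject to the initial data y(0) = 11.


General solution of y' = 2y is y = Ce^(2x).
Apply y(0) = 11: C = 11.
Particular solution: y = 11e^(2x).


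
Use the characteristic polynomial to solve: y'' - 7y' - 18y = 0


Characteristic equation: r² - 7r - 18 = 0.
Factor: (r - 9)(r + 2) = 0 ⇒ r = 9, -2 (distinct real).
General solution: y = C₁e^(9x) + C₂e^(-2x).


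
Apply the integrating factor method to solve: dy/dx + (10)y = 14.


P(x) = 10, Q(x) = 14; integrating factor μ = e^(10x).
(μ y)' = 14e^(10x) ⇒ μ y = (7/5)e^(10x) + C.
Divide by μ: y = 7/5 + Ce^(-10x).


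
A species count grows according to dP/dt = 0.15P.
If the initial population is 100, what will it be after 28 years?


The ODE dP/dt = 0.15P has solution P(t) = P(0)e^(0.15t).
Substitute P(0) = 100 and t = 28: P(28) = 100 e^(4.20) ≈ 6669.


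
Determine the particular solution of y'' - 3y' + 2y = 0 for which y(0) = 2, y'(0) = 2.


Characteristic roots of r² - 3r + 2 = 0 are 2, 1.
General solution y = c₁ e^(2x) + c₂ e^(x).
Apply y(0) = 2: c₁ + c₂ = 2. Apply y'(0) = 2: 2 c₁ + 1 c₂ = 2.
Solve: c₁ = 0, c₂ = 2.
Particular solution: y = 0e^(2x) + 2e^(x).


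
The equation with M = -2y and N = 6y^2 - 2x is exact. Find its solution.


Check exactness: ∂M/∂y = -2 and ∂N/∂x = -2; equal, so the equation is exact.
Integrate M with respect to x (treating y as constant): ∫M dx = -2xy + h(y).
Differentiate w.r.t. y and set equal to N: the x-dependent terms already match, leaving h'(y) = 6y^2. Integrate: h(y) = 2y^3.
So F(x,y) = 2y^3 - 2xy.
General solution: 2y^3 - 2xy = C.


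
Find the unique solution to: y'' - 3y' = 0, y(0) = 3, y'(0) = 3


Characteristic roots of r² - 3r = 0 are 0, 3.
General solution y = c₁ + c₂ e^(3x).
Apply y(0) = 3: c₁ + c₂ = 3. Apply y'(0) = 3: 0 c₁ + 3 c₂ = 3.
Solve: c₁ = 2, c₂ = 1.
Particular solution: y = 2 + e^(3x).


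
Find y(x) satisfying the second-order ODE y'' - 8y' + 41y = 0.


Characteristic equation: r² - 8r + 41 = 0.
Discriminant is negative; roots r = 4 ± 5i (complex conjugate pair).
General solution uses e^(α x)(C₁ cos(β x) + C₂ sin(β x)): y = e^(4x)(C₁cos(5x) + C₂sin(5x)).


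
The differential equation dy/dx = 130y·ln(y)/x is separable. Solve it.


Separate: dy/[y ln(y)] = 130 dx/x.
Substitute u = ln(y): du/u = 130 dx/x.
Integrate: ln|ln(y)| = 130ln|x| + C₀, hence ln(y) = C·x^130.


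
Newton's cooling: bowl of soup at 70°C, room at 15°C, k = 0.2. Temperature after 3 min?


Newton's law: dT/dt = -k(T - T_a) has solution T(t) = T_a + (T₀ - T_a)e^(-kt).
Plug in T_a = 15, T₀ = 70, k = 0.2, t = 3: T(3) = 15 + (55)e^(-0.60) ≈ 45.2°C.


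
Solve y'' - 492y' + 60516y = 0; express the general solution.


Characteristic equation: r² - 492r + 60516 = 0, i.e. (r - 246)² = 0.
Repeated root r = 246; include an x factor for the second linearly independent solution.
General solution: y = (C₁ + C₂x)e^(246x).


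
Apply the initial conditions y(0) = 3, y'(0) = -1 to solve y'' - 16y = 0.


Characteristic roots of r² - 16 = 0 are -4, 4.
General solution y = c₁ e^(-4x) + c₂ e^(4x).
Apply y(0) = 3: c₁ + c₂ = 3. Apply y'(0) = -1: -4 c₁ + 4 c₂ = -1.
Solve: c₁ = 13/8, c₂ = 11/8.
Particular solution: y = (13/8)e^(-4x) + (11/8)e^(4x).


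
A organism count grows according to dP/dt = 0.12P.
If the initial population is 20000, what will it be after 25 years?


The ODE dP/dt = 0.12P has solution P(t) = P(0)e^(0.12t).
Substitute P(0) = 20000 and t = 25: P(25) = 20000 e^(3.00) ≈ 401711.


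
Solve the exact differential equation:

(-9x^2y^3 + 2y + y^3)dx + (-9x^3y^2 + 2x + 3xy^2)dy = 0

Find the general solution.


Check exactness: ∂M/∂y = -27x^2y^2 + 2 + 3y^2 and ∂N/∂x = -27x^2y^2 + 2 + 3y^2; equal, so the equation is exact.
Integrate M with respect to x (treating y as constant): ∫M dx = -3x^3y^3 + 2xy + xy^3 + h(y).
Differentiate w.r.t. y and set equal to N: all terms match, so h'(y) = 0 and h is a constant absorbed into C.
General solution: -3x^3y^3 + 2xy + xy^3 = C.


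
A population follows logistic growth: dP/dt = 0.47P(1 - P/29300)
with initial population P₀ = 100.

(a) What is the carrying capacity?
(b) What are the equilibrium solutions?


Logistic ODE dP/dt = 0.47P(1 - P/29300) has equilibria where dP/dt = 0, i.e. P = 0 or P = 29300.
The coefficient (1 - P/K) = 0 when P = K, identifying K = 29300 as the carrying capacity.
(a) K = 29300; (b) equilibria P = 0 and P = 29300.


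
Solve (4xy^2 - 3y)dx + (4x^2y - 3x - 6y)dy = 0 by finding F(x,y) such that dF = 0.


Check exactness: ∂M/∂y = 8xy - 3 and ∂N/∂x = 8xy - 3; equal, so the equation is exact.
Integrate M with respect to x (treating y as constant): ∫M dx = 2x^2y^2 - 3xy + h(y).
Differentiate w.r.t. y and set equal to N: the x-dependent terms already match, leaving h'(y) = -6y. Integrate: h(y) = -3y^2.
So F(x,y) = 2x^2y^2 - 3xy - 3y^2.
General solution: 2x^2y^2 - 3xy - 3y^2 = C.


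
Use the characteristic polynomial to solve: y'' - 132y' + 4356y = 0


Characteristic equation: r² - 132r + 4356 = 0, i.e. (r - 66)² = 0.
Repeated root r = 66; include an x factor for the second linearly independent solution.
General solution: y = (C₁ + C₂x)e^(66x).


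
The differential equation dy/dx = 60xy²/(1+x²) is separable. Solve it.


Separate: dy/y² = 60x/(1+x²) dx.
Integrate LHS: ∫ dy/y² = -1/y.
Integrate RHS via u = 1+x²: 30ln(1+x²) + C.
Result: -1/y = 30ln(1+x²) + C.


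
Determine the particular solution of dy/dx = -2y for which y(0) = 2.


General solution of y' = -2y is y = Ce^(-2x).
Apply y(0) = 2: C = 2.
Particular solution: y = 2e^(-2x).


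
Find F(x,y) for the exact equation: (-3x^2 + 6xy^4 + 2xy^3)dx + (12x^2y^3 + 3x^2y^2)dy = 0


Check exactness: ∂M/∂y = 24xy^3 + 6xy^2 and ∂N/∂x = 24xy^3 + 6xy^2; equal, so the equation is exact.
Integrate M with respect to x (treating y as constant): ∫M dx = -x^3 + 3x^2y^4 + x^2y^3 + h(y).
Differentiate w.r.t. y and set equal to N: all terms match, so h'(y) = 0 and h is a constant absorbed into C.
General solution: -x^3 + 3x^2y^4 + x^2y^3 = C.


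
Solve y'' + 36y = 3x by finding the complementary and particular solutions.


Homogeneous: r² + 36 = 0 ⇒ r = ±6i, y_h = C₁cos(6x) + C₂sin(6x).
Polynomial forcing; try y_p = Ax + B. Then y_p'' + 36 y_p = 36(Ax + B) = 3x, so B = 0 and A = 1/12.
General solution: y = C₁cos(6x) + C₂sin(6x) + (1/12)x.


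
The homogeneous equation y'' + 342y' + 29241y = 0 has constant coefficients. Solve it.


Characteristic equation: r² + 342r + 29241 = 0, i.e. (r + 171)² = 0.
Repeated root r = -171; include an x factor for the second linearly independent solution.
General solution: y = (C₁ + C₂x)e^(-171x).


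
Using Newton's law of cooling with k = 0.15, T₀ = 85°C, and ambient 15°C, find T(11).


Newton's law: dT/dt = -k(T - T_a) has solution T(t) = T_a + (T₀ - T_a)e^(-kt).
Plug in T_a = 15, T₀ = 85, k = 0.15, t = 11: T(11) = 15 + (70)e^(-1.65) ≈ 28.4°C.


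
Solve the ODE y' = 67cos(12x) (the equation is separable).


g(y) = 1, so integrate directly: y = ∫ 67cos(12x) dx = (67/12)sin(12x) + C.


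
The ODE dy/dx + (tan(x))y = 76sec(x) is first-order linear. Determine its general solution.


P(x) = tan(x) ⇒ μ = e^(∫tan(x)dx) = sec(x).
(sec(x) y)' = 76sec²(x) ⇒ sec(x) y = 76tan(x) + C.
Multiply by cos(x): y = 76sin(x) + C·cos(x).


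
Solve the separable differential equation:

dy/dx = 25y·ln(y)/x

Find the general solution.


Separate: dy/[y ln(y)] = 25 dx/x.
Substitute u = ln(y): du/u = 25 dx/x.
Integrate: ln|ln(y)| = 25ln|x| + C₀, hence ln(y) = C·x^25.


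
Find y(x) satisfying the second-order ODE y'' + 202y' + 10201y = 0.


Characteristic equation: r² + 202r + 10201 = 0, i.e. (r + 101)² = 0.
Repeated root r = -101; include an x factor for the second linearly independent solution.
General solution: y = (C₁ + C₂x)e^(-101x).


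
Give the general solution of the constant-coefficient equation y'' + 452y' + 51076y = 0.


Characteristic equation: r² + 452r + 51076 = 0, i.e. (r + 226)² = 0.
Repeated root r = -226; include an x factor for the second linearly independent solution.
General solution: y = (C₁ + C₂x)e^(-226x).


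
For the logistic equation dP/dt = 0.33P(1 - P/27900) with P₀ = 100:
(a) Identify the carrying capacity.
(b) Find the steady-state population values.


Logistic ODE dP/dt = 0.33P(1 - P/27900) has equilibria where dP/dt = 0, i.e. P = 0 or P = 27900.
The coefficient (1 - P/K) = 0 when P = K, identifying K = 27900 as the carrying capacity.
(a) K = 27900; (b) equilibria P = 0 and P = 27900.


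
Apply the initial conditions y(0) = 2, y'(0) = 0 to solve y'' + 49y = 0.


Characteristic roots of r² + 49 = 0 are ±7i, so y = C₁cos(7x) + C₂sin(7x).
Apply y(0) = 2: C₁ = 2. Differentiate and apply y'(0) = 0: 7·C₂ = 0, so C₂ = 0.
Particular solution: y = 2cos(7x).


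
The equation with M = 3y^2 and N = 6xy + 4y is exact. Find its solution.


Check exactness: ∂M/∂y = 6y and ∂N/∂x = 6y; equal, so the equation is exact.
Integrate M with respect to x (treating y as constant): ∫M dx = 3xy^2 + h(y).
Differentiate w.r.t. y and set equal to N: the x-dependent terms already match, leaving h'(y) = 4y. Integrate: h(y) = 2y^2.
So F(x,y) = 3xy^2 + 2y^2.
General solution: 3xy^2 + 2y^2 = C.


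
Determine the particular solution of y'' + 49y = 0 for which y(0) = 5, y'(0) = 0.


Characteristic roots of r² + 49 = 0 are ±7i, so y = C₁cos(7x) + C₂sin(7x).
Apply y(0) = 5: C₁ = 5. Differentiate and apply y'(0) = 0: 7·C₂ = 0, so C₂ = 0.
Particular solution: y = 5cos(7x).


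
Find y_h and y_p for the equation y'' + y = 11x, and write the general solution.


Homogeneous: r² + 1 = 0 ⇒ r = ±1i, y_h = C₁cos(x) + C₂sin(x).
Polynomial forcing; try y_p = Ax + B. Then y_p'' + 1 y_p = 1(Ax + B) = 11x, so B = 0 and A = 11.
General solution: y = C₁cos(x) + C₂sin(x) + 11x.


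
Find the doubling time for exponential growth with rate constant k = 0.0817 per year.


Exponential growth: P(t) = P₀ e^(0.0817t). Set P(t)/P₀ = 2: e^(0.0817t) = 2.
Solve: t = ln(2)/0.0817 ≈ 8.48 years.


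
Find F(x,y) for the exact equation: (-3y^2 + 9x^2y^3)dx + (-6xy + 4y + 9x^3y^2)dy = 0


Check exactness: ∂M/∂y = -6y + 27x^2y^2 and ∂N/∂x = -6y + 27x^2y^2; equal, so the equation is exact.
Integrate M with respect to x (treating y as constant): ∫M dx = -3xy^2 + 3x^3y^3 + h(y).
Differentiate w.r.t. y and set equal to N: the x-dependent terms already match, leaving h'(y) = 4y. Integrate: h(y) = 2y^2.
So F(x,y) = -3xy^2 + 2y^2 + 3x^3y^3.
General solution: -3xy^2 + 2y^2 + 3x^3y^3 = C.


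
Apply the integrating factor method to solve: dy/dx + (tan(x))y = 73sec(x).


P(x) = tan(x) ⇒ μ = e^(∫tan(x)dx) = sec(x).
(sec(x) y)' = 73sec²(x) ⇒ sec(x) y = 73tan(x) + C.
Multiply by cos(x): y = 73sin(x) + C·cos(x).


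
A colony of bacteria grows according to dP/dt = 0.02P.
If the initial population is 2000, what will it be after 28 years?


The ODE dP/dt = 0.02P has solution P(t) = P(0)e^(0.02t).
Substitute P(0) = 2000 and t = 28: P(28) = 2000 e^(0.56) ≈ 3501.


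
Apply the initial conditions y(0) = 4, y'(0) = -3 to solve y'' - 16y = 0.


Characteristic roots of r² - 16 = 0 are 4, -4.
General solution y = c₁ e^(4x) + c₂ e^(-4x).
Apply y(0) = 4: c₁ + c₂ = 4. Apply y'(0) = -3: 4 c₁ - 4 c₂ = -3.
Solve: c₁ = 13/8, c₂ = 19/8.
Particular solution: y = (13/8)e^(4x) + (19/8)e^(-4x).


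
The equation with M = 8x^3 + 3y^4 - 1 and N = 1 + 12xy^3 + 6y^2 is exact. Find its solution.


Check exactness: ∂M/∂y = 12y^3 and ∂N/∂x = 12y^3; equal, so the equation is exact.
Integrate M with respect to x (treating y as constant): ∫M dx = 2x^4 + 3xy^4 - x + h(y).
Differentiate w.r.t. y and set equal to N: the x-dependent terms already match, leaving h'(y) = 1 + 6y^2. Integrate: h(y) = y + 2y^3.
So F(x,y) = 2x^4 + y + 3xy^4 + 2y^3 - x.
General solution: 2x^4 + y + 3xy^4 + 2y^3 - x = C.


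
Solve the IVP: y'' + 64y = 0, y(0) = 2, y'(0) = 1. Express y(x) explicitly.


Characteristic roots of r² + 64 = 0 are ±8i, so y = C₁cos(8x) + C₂sin(8x).
Apply y(0) = 2: C₁ = 2. Differentiate and apply y'(0) = 1: 8·C₂ = 1, so C₂ = 1/8.
Particular solution: y = 2cos(8x) + (1/8)sin(8x).


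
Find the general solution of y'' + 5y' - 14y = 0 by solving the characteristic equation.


Characteristic equation: r² + 5r - 14 = 0.
Factor: (r + 7)(r - 2) = 0 ⇒ r = -7, 2 (distinct real).
General solution: y = C₁e^(-7x) + C₂e^(2x).


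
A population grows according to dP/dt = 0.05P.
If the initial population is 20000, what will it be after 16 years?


The ODE dP/dt = 0.05P has solution P(t) = P(0)e^(0.05t).
Substitute P(0) = 20000 and t = 16: P(16) = 20000 e^(0.80) ≈ 44511.


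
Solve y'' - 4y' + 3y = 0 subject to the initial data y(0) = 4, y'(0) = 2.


Characteristic roots of r² - 4r + 3 = 0 are 3, 1.
General solution y = c₁ e^(3x) + c₂ e^(x).
Apply y(0) = 4: c₁ + c₂ = 4. Apply y'(0) = 2: 3 c₁ + 1 c₂ = 2.
Solve: c₁ = -1, c₂ = 5.
Particular solution: y = -e^(3x) + 5e^(x).


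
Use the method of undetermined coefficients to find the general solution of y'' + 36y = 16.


Homogeneous part: r² + 36 = 0 ⇒ r = ±6i, so y_h = C₁cos(6x) + C₂sin(6x).
Try constant y_p = A; plug in: 36A = 16 ⇒ A = 4/9.
General solution: y = C₁cos(6x) + C₂sin(6x) + 4/9.


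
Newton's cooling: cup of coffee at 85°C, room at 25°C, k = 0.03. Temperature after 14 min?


Newton's law: dT/dt = -k(T - T_a) has solution T(t) = T_a + (T₀ - T_a)e^(-kt).
Plug in T_a = 25, T₀ = 85, k = 0.03, t = 14: T(14) = 25 + (60)e^(-0.42) ≈ 64.4°C.


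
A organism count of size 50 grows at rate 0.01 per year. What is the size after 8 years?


The ODE dP/dt = 0.01P has solution P(t) = P(0)e^(0.01t).
Substitute P(0) = 50 and t = 8: P(8) = 50 e^(0.08) ≈ 54.


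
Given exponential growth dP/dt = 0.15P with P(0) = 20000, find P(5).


The ODE dP/dt = 0.15P has solution P(t) = P(0)e^(0.15t).
Substitute P(0) = 20000 and t = 5: P(5) = 20000 e^(0.75) ≈ 42340.


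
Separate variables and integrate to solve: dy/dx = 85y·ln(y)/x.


Separate: dy/[y ln(y)] = 85 dx/x.
Substitute u = ln(y): du/u = 85 dx/x.
Integrate: ln|ln(y)| = 85ln|x| + C₀, hence ln(y) = C·x^85.


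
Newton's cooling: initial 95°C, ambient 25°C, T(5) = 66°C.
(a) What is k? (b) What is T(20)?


Newton's law: T(t) = T_a + (T₀ - T_a)e^(-kt).
(a) Use T(5) = 66: (66 - 25)/(95 - 25) = e^(-k·5), so k = -ln(0.586)/5 ≈ 0.1070.
(b) Apply k to t = 20: T(20) = 25 + (70)e^(-2.140) ≈ 33.2°C.


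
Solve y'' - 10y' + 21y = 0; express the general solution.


Characteristic equation: r² - 10r + 21 = 0.
Factor: (r - 7)(r - 3) = 0 ⇒ r = 7, 3 (distinct real).
General solution: y = C₁e^(7x) + C₂e^(3x).


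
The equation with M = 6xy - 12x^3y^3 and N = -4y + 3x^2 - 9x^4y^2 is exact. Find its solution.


Check exactness: ∂M/∂y = 6x - 36x^3y^2 and ∂N/∂x = 6x - 36x^3y^2; equal, so the equation is exact.
Integrate M with respect to x (treating y as constant): ∫M dx = 3x^2y - 3x^4y^3 + h(y).
Differentiate w.r.t. y and set equal to N: the x-dependent terms already match, leaving h'(y) = -4y. Integrate: h(y) = -2y^2.
So F(x,y) = -2y^2 + 3x^2y - 3x^4y^3.
General solution: -2y^2 + 3x^2y - 3x^4y^3 = C.


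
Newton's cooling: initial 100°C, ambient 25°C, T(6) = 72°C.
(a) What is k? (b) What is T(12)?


Newton's law: T(t) = T_a + (T₀ - T_a)e^(-kt).
(a) Use T(6) = 72: (72 - 25)/(100 - 25) = e^(-k·6), so k = -ln(0.627)/6 ≈ 0.0779.
(b) Apply k to t = 12: T(12) = 25 + (75)e^(-0.935) ≈ 54.5°C.


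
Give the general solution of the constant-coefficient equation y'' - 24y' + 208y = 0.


Characteristic equation: r² - 24r + 208 = 0.
Discriminant is negative; roots r = 12 ± 8i (complex conjugate pair).
General solution uses e^(α x)(C₁ cos(β x) + C₂ sin(β x)): y = e^(12x)(C₁cos(8x) + C₂sin(8x)).


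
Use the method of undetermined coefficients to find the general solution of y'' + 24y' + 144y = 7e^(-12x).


Characteristic polynomial (r + 12)² = 0; repeated root r = -12.
y_h = (C₁ + C₂x)e^(-12x). Forcing matches the repeated root (resonance), so try y_p = Ax² e^(-12x).
Substitute and solve for A: 2A = 7, so A = 7/2.
General solution: y = (C₁ + C₂x + (7/2)x²)e^(-12x).


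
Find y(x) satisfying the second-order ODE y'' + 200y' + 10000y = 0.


Characteristic equation: r² + 200r + 10000 = 0, i.e. (r + 100)² = 0.
Repeated root r = -100; include an x factor for the second linearly independent solution.
General solution: y = (C₁ + C₂x)e^(-100x).


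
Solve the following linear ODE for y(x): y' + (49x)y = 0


P(x) = 49x ⇒ μ = e^((49/2)x²).
Q(x) = 0 so μ y is constant: y = Ce^(-(49/2)x²).


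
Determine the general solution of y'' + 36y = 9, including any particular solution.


Homogeneous part: r² + 36 = 0 ⇒ r = ±6i, so y_h = C₁cos(6x) + C₂sin(6x).
Try constant y_p = A; plug in: 36A = 9 ⇒ A = 1/4.
General solution: y = C₁cos(6x) + C₂sin(6x) + 1/4.


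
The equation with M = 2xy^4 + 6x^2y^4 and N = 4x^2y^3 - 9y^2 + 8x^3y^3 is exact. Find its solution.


Check exactness: ∂M/∂y = 8xy^3 + 24x^2y^3 and ∂N/∂x = 8xy^3 + 24x^2y^3; equal, so the equation is exact.
Integrate M with respect to x (treating y as constant): ∫M dx = x^2y^4 + 2x^3y^4 + h(y).
Differentiate w.r.t. y and set equal to N: the x-dependent terms already match, leaving h'(y) = -9y^2. Integrate: h(y) = -3y^3.
So F(x,y) = x^2y^4 - 3y^3 + 2x^3y^4.
General solution: x^2y^4 - 3y^3 + 2x^3y^4 = C.


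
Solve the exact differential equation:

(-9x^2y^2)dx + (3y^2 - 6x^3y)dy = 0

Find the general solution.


Check exactness: ∂M/∂y = -18x^2y and ∂N/∂x = -18x^2y; equal, so the equation is exact.
Integrate M with respect to x (treating y as constant): ∫M dx = -3x^3y^2 + h(y).
Differentiate w.r.t. y and set equal to N: the x-dependent terms already match, leaving h'(y) = 3y^2. Integrate: h(y) = y^3.
So F(x,y) = y^3 - 3x^3y^2.
General solution: y^3 - 3x^3y^2 = C.


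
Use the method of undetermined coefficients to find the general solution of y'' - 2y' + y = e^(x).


Characteristic polynomial (r - 1)² = 0; repeated root r = 1.
y_h = (C₁ + C₂x)e^(x). Forcing matches the repeated root (resonance), so try y_p = Ax² e^(x).
Substitute and solve for A: 2A = 1, so A = 1/2.
General solution: y = (C₁ + C₂x + (1/2)x²)e^(x).


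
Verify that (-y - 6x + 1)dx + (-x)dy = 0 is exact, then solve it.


Check exactness: ∂M/∂y = -1 and ∂N/∂x = -1; equal, so the equation is exact.
Integrate M with respect to x (treating y as constant): ∫M dx = -xy - 3x^2 + x + h(y).
Differentiate w.r.t. y and set equal to N: all terms match, so h'(y) = 0 and h is a constant absorbed into C.
General solution: -xy - 3x^2 + x = C.


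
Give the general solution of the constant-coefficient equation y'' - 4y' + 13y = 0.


Characteristic equation: r² - 4r + 13 = 0.
Discriminant is negative; roots r = 2 ± 3i (complex conjugate pair).
General solution uses e^(α x)(C₁ cos(β x) + C₂ sin(β x)): y = e^(2x)(C₁cos(3x) + C₂sin(3x)).


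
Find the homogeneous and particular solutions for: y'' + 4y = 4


Homogeneous part: r² + 4 = 0 ⇒ r = ±2i, so y_h = C₁cos(2x) + C₂sin(2x).
Try constant y_p = A; plug in: 4A = 4 ⇒ A = 1.
General solution: y = C₁cos(2x) + C₂sin(2x) + 1.


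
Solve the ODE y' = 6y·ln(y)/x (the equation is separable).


Separate: dy/[y ln(y)] = 6 dx/x.
Substitute u = ln(y): du/u = 6 dx/x.
Integrate: ln|ln(y)| = 6ln|x| + C₀, hence ln(y) = C·x^6.


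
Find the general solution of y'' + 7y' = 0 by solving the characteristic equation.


Characteristic equation: r² + 7r = 0.
Factor: (r - 0)(r + 7) = 0 ⇒ r = 0, -7 (distinct real).
General solution: y = C₁ + C₂e^(-7x).


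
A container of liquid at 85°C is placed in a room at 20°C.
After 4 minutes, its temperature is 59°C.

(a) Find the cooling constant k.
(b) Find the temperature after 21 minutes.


Newton's law: T(t) = T_a + (T₀ - T_a)e^(-kt).
(a) Use T(4) = 59: (59 - 20)/(85 - 20) = e^(-k·4), so k = -ln(0.600)/4 ≈ 0.1277.
(b) Apply k to t = 21: T(21) = 20 + (65)e^(-2.682) ≈ 24.4°C.


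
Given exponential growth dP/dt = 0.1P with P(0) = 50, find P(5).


The ODE dP/dt = 0.1P has solution P(t) = P(0)e^(0.1t).
Substitute P(0) = 50 and t = 5: P(5) = 50 e^(0.50) ≈ 82.


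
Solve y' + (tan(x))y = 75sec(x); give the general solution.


P(x) = tan(x) ⇒ μ = e^(∫tan(x)dx) = sec(x).
(sec(x) y)' = 75sec²(x) ⇒ sec(x) y = 75tan(x) + C.
Multiply by cos(x): y = 75sin(x) + C·cos(x).


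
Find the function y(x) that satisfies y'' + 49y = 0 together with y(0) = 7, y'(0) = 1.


Characteristic roots of r² + 49 = 0 are ±7i, so y = C₁cos(7x) + C₂sin(7x).
Apply y(0) = 7: C₁ = 7. Differentiate and apply y'(0) = 1: 7·C₂ = 1, so C₂ = 1/7.
Particular solution: y = 7cos(7x) + (1/7)sin(7x).


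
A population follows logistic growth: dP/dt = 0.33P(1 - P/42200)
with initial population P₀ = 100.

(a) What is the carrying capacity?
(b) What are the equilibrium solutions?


Logistic ODE dP/dt = 0.33P(1 - P/42200) has equilibria where dP/dt = 0, i.e. P = 0 or P = 42200.
The coefficient (1 - P/K) = 0 when P = K, identifying K = 42200 as the carrying capacity.
(a) K = 42200; (b) equilibria P = 0 and P = 42200.


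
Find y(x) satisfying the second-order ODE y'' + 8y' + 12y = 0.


Characteristic equation: r² + 8r + 12 = 0.
Factor: (r + 6)(r + 2) = 0 ⇒ r = -6, -2 (distinct real).
General solution: y = C₁e^(-6x) + C₂e^(-2x).


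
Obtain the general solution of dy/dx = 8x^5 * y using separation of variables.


Separate variables: dy/y = 8x^5 dx.
Integrate: ln|y| = (4/3)x^6 + C₀.
Exponentiate: y = Ce^((4/3)x^6).


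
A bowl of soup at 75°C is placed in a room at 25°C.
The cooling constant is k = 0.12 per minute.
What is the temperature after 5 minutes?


Newton's law: dT/dt = -k(T - T_a) has solution T(t) = T_a + (T₀ - T_a)e^(-kt).
Plug in T_a = 25, T₀ = 75, k = 0.12, t = 5: T(5) = 25 + (50)e^(-0.60) ≈ 52.4°C.


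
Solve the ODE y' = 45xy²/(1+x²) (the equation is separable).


Separate: dy/y² = 45x/(1+x²) dx.
Integrate LHS: ∫ dy/y² = -1/y.
Integrate RHS via u = 1+x²: (45/2)ln(1+x²) + C.
Result: -1/y = (45/2)ln(1+x²) + C.


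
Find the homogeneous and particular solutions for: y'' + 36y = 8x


Homogeneous: r² + 36 = 0 ⇒ r = ±6i, y_h = C₁cos(6x) + C₂sin(6x).
Polynomial forcing; try y_p = Ax + B. Then y_p'' + 36 y_p = 36(Ax + B) = 8x, so B = 0 and A = 2/9.
General solution: y = C₁cos(6x) + C₂sin(6x) + (2/9)x.


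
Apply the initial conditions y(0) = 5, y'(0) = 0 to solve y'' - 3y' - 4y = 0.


Characteristic roots of r² - 3r - 4 = 0 are -1, 4.
General solution y = c₁ e^(-x) + c₂ e^(4x).
Apply y(0) = 5: c₁ + c₂ = 5. Apply y'(0) = 0: -1 c₁ + 4 c₂ = 0.
Solve: c₁ = 4, c₂ = 1.
Particular solution: y = 4e^(-x) + e^(4x).


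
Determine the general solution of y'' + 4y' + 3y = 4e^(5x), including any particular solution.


Characteristic roots of r² + 4r + 3 = 0 are -3, -1.
y_h = C₁e^(-3x) + C₂e^(-x).
Forcing exponent 5 is not a characteristic root; try y_p = Ae^(5x).
Substitute: A·(25 + (4)·5 + (3)) = A·48 = 4, so A = 1/12.
General solution: y = C₁e^(-3x) + C₂e^(-x) + (1/12)e^(5x).


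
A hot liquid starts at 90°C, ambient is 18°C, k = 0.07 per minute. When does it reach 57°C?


From T(t) = T_a + (T₀ - T_a)e^(-kt), set T(t) = 57:
(57 - 18) / (90 - 18) = e^(-0.07t), so t = -ln(0.542)/0.07 ≈ 8.8 minutes.


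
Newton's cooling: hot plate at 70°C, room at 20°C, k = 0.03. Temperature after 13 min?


Newton's law: dT/dt = -k(T - T_a) has solution T(t) = T_a + (T₀ - T_a)e^(-kt).
Plug in T_a = 20, T₀ = 70, k = 0.03, t = 13: T(13) = 20 + (50)e^(-0.39) ≈ 53.9°C.


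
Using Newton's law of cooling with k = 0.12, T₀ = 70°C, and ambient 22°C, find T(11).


Newton's law: dT/dt = -k(T - T_a) has solution T(t) = T_a + (T₀ - T_a)e^(-kt).
Plug in T_a = 22, T₀ = 70, k = 0.12, t = 11: T(11) = 22 + (48)e^(-1.32) ≈ 34.8°C.


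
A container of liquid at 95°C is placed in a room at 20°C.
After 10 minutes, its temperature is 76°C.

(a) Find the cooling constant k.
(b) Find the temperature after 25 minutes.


Newton's law: T(t) = T_a + (T₀ - T_a)e^(-kt).
(a) Use T(10) = 76: (76 - 20)/(95 - 20) = e^(-k·10), so k = -ln(0.747)/10 ≈ 0.0292.
(b) Apply k to t = 25: T(25) = 20 + (75)e^(-0.730) ≈ 56.1°C.


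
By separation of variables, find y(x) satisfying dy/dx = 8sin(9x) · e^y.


Separate: e^(-y) dy = 8sin(9x) dx.
Integrate: -e^(-y) = -(8/9)cos(9x) + C₀.
Rearrange: e^(-y) = (8/9)cos(9x) + C.


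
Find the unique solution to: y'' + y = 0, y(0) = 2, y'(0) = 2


Characteristic roots of r² + 1 = 0 are ±1i, so y = C₁cos(x) + C₂sin(x).
Apply y(0) = 2: C₁ = 2. Differentiate and apply y'(0) = 2: 1·C₂ = 2, so C₂ = 2.
Particular solution: y = 2cos(x) + 2sin(x).


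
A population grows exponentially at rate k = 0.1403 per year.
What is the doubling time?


Exponential growth: P(t) = P₀ e^(0.1403t). Set P(t)/P₀ = 2: e^(0.1403t) = 2.
Solve: t = ln(2)/0.1403 ≈ 4.94 years.


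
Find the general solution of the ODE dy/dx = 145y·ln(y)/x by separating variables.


Separate: dy/[y ln(y)] = 145 dx/x.
Substitute u = ln(y): du/u = 145 dx/x.
Integrate: ln|ln(y)| = 145ln|x| + C₀, hence ln(y) = C·x^145.


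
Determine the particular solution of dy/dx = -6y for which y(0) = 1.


General solution of y' = -6y is y = Ce^(-6x).
Apply y(0) = 1: C = 1.
Particular solution: y = e^(-6x).


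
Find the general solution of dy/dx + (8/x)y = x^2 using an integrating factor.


P(x) = 8/x ⇒ μ = x^8.
(x^8 y)' = x^10 ⇒ x^8 y = x^11/(11) + C.
Solve for y: y = (1/11)x^3 + C/x^8.


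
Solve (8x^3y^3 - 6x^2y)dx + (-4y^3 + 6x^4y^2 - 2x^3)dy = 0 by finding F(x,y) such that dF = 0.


Check exactness: ∂M/∂y = 24x^3y^2 - 6x^2 and ∂N/∂x = 24x^3y^2 - 6x^2; equal, so the equation is exact.
Integrate M with respect to x (treating y as constant): ∫M dx = 2x^4y^3 - 2x^3y + h(y).
Differentiate w.r.t. y and set equal to N: the x-dependent terms already match, leaving h'(y) = -4y^3. Integrate: h(y) = -y^4.
So F(x,y) = -y^4 + 2x^4y^3 - 2x^3y.
General solution: -y^4 + 2x^4y^3 - 2x^3y = C.


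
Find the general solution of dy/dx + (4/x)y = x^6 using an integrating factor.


P(x) = 4/x ⇒ μ = x^4.
(x^4 y)' = x^4·x^6 = x^10.
Integrate: x^4 y = x^11/(11) + C.
Solve for y: y = (1/11)x^7 + C/x^4.


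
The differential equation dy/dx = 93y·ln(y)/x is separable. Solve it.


Separate: dy/[y ln(y)] = 93 dx/x.
Substitute u = ln(y): du/u = 93 dx/x.
Integrate: ln|ln(y)| = 93ln|x| + C₀, hence ln(y) = C·x^93.


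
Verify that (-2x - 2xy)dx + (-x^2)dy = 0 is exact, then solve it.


Check exactness: ∂M/∂y = -2x and ∂N/∂x = -2x; equal, so the equation is exact.
Integrate M with respect to x (treating y as constant): ∫M dx = -x^2 - x^2y + h(y).
Differentiate w.r.t. y and set equal to N: all terms match, so h'(y) = 0 and h is a constant absorbed into C.
General solution: -x^2 - x^2y = C.


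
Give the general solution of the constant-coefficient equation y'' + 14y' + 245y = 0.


Characteristic equation: r² + 14r + 245 = 0.
Discriminant is negative; roots r = -7 ± 14i (complex conjugate pair).
General solution uses e^(α x)(C₁ cos(β x) + C₂ sin(β x)): y = e^(-7x)(C₁cos(14x) + C₂sin(14x)).


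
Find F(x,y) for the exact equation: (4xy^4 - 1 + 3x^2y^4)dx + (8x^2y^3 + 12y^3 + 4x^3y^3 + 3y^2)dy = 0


Check exactness: ∂M/∂y = 16xy^3 + 12x^2y^3 and ∂N/∂x = 16xy^3 + 12x^2y^3; equal, so the equation is exact.
Integrate M with respect to x (treating y as constant): ∫M dx = 2x^2y^4 - x + x^3y^4 + h(y).
Differentiate w.r.t. y and set equal to N: the x-dependent terms already match, leaving h'(y) = 12y^3 + 3y^2. Integrate: h(y) = 3y^4 + y^3.
So F(x,y) = 2x^2y^4 + 3y^4 - x + x^3y^4 + y^3.
General solution: 2x^2y^4 + 3y^4 - x + x^3y^4 + y^3 = C.


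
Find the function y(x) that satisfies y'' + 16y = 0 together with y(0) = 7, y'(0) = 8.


Characteristic roots of r² + 16 = 0 are ±4i, so y = C₁cos(4x) + C₂sin(4x).
Apply y(0) = 7: C₁ = 7. Differentiate and apply y'(0) = 8: 4·C₂ = 8, so C₂ = 2.
Particular solution: y = 7cos(4x) + 2sin(4x).


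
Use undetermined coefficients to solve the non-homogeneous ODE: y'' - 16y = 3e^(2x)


Characteristic roots of r² - 16 = 0 are 4, -4.
y_h = C₁e^(4x) + C₂e^(-4x).
Forcing exponent 2 is not a characteristic root; try y_p = Ae^(2x).
Substitute: A·(4 + (0)·2 + (-16)) = A·-12 = 3, so A = -1/4.
General solution: y = C₁e^(4x) + C₂e^(-4x) - (1/4)e^(2x).


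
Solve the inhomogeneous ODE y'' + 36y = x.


Homogeneous: r² + 36 = 0 ⇒ r = ±6i, y_h = C₁cos(6x) + C₂sin(6x).
Polynomial forcing; try y_p = Ax + B. Then y_p'' + 36 y_p = 36(Ax + B) = x, so B = 0 and A = 1/36.
General solution: y = C₁cos(6x) + C₂sin(6x) + (1/36)x.


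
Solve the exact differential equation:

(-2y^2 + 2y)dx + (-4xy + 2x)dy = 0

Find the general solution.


Check exactness: ∂M/∂y = -4y + 2 and ∂N/∂x = -4y + 2; equal, so the equation is exact.
Integrate M with respect to x (treating y as constant): ∫M dx = -2xy^2 + 2xy + h(y).
Differentiate w.r.t. y and set equal to N: all terms match, so h'(y) = 0 and h is a constant absorbed into C.
General solution: -2xy^2 + 2xy = C.


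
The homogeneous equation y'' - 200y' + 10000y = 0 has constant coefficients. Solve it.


Characteristic equation: r² - 200r + 10000 = 0, i.e. (r - 100)² = 0.
Repeated root r = 100; include an x factor for the second linearly independent solution.
General solution: y = (C₁ + C₂x)e^(100x).


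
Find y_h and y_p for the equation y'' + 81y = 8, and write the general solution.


Homogeneous part: r² + 81 = 0 ⇒ r = ±9i, so y_h = C₁cos(9x) + C₂sin(9x).
Try constant y_p = A; plug in: 81A = 8 ⇒ A = 8/81.
General solution: y = C₁cos(9x) + C₂sin(9x) + 8/81.


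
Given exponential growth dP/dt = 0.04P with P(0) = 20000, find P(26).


The ODE dP/dt = 0.04P has solution P(t) = P(0)e^(0.04t).
Substitute P(0) = 20000 and t = 26: P(26) = 20000 e^(1.04) ≈ 56584.


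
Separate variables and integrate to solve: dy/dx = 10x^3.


Integrate both sides with respect to x: y = ∫ 10x^3 dx = (5/2)x^4 + C.


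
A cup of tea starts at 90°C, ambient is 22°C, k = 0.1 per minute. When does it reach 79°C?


From T(t) = T_a + (T₀ - T_a)e^(-kt), set T(t) = 79:
(79 - 22) / (90 - 22) = e^(-0.1t), so t = -ln(0.838)/0.1 ≈ 1.8 minutes.


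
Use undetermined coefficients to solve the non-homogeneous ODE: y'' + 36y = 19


Homogeneous part: r² + 36 = 0 ⇒ r = ±6i, so y_h = C₁cos(6x) + C₂sin(6x).
Try constant y_p = A; plug in: 36A = 19 ⇒ A = 19/36.
General solution: y = C₁cos(6x) + C₂sin(6x) + 19/36.


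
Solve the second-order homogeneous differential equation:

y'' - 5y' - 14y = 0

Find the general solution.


Characteristic equation: r² - 5r - 14 = 0.
Factor: (r + 2)(r - 7) = 0 ⇒ r = -2, 7 (distinct real).
General solution: y = C₁e^(-2x) + C₂e^(7x).


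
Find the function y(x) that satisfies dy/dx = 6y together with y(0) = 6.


General solution of y' = 6y is y = Ce^(6x).
Apply y(0) = 6: C = 6.
Particular solution: y = 6e^(6x).


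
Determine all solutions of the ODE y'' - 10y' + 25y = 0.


Characteristic equation: r² - 10r + 25 = 0, i.e. (r - 5)² = 0.
Repeated root r = 5; include an x factor for the second linearly independent solution.
General solution: y = (C₁ + C₂x)e^(5x).


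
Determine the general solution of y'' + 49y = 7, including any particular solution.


Homogeneous part: r² + 49 = 0 ⇒ r = ±7i, so y_h = C₁cos(7x) + C₂sin(7x).
Try constant y_p = A; plug in: 49A = 7 ⇒ A = 1/7.
General solution: y = C₁cos(7x) + C₂sin(7x) + 1/7.


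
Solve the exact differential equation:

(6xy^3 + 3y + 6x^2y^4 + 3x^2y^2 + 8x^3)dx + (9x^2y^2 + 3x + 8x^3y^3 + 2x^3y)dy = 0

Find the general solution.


Check exactness: ∂M/∂y = 18xy^2 + 3 + 24x^2y^3 + 6x^2y and ∂N/∂x = 18xy^2 + 3 + 24x^2y^3 + 6x^2y; equal, so the equation is exact.
Integrate M with respect to x (treating y as constant): ∫M dx = 3x^2y^3 + 3xy + 2x^3y^4 + x^3y^2 + 2x^4 + h(y).
Differentiate w.r.t. y and set equal to N: all terms match, so h'(y) = 0 and h is a constant absorbed into C.
General solution: 3x^2y^3 + 3xy + 2x^3y^4 + x^3y^2 + 2x^4 = C.


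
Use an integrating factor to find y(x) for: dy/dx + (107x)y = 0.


P(x) = 107x ⇒ μ = e^((107/2)x²).
Q(x) = 0 so μ y is constant: y = Ce^(-(107/2)x²).


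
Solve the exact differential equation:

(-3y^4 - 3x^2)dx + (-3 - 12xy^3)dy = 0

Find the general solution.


Check exactness: ∂M/∂y = -12y^3 and ∂N/∂x = -12y^3; equal, so the equation is exact.
Integrate M with respect to x (treating y as constant): ∫M dx = -3xy^4 - x^3 + h(y).
Differentiate w.r.t. y and set equal to N: the x-dependent terms already match, leaving h'(y) = -3. Integrate: h(y) = -3y.
So F(x,y) = -3y - 3xy^4 - x^3.
General solution: -3y - 3xy^4 - x^3 = C.


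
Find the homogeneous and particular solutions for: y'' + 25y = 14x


Homogeneous: r² + 25 = 0 ⇒ r = ±5i, y_h = C₁cos(5x) + C₂sin(5x).
Polynomial forcing; try y_p = Ax + B. Then y_p'' + 25 y_p = 25(Ax + B) = 14x, so B = 0 and A = 14/25.
General solution: y = C₁cos(5x) + C₂sin(5x) + (14/25)x.


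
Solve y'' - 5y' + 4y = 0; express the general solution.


Characteristic equation: r² - 5r + 4 = 0.
Factor: (r - 1)(r - 4) = 0 ⇒ r = 1, 4 (distinct real).
General solution: y = C₁e^(x) + C₂e^(4x).


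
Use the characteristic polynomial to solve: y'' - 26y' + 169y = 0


Characteristic equation: r² - 26r + 169 = 0, i.e. (r - 13)² = 0.
Repeated root r = 13; include an x factor for the second linearly independent solution.
General solution: y = (C₁ + C₂x)e^(13x).


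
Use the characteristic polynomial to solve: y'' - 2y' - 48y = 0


Characteristic equation: r² - 2r - 48 = 0.
Factor: (r + 6)(r - 8) = 0 ⇒ r = -6, 8 (distinct real).
General solution: y = C₁e^(-6x) + C₂e^(8x).


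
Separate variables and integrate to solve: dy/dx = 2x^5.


Integrate both sides with respect to x: y = ∫ 2x^5 dx = (1/3)x^6 + C.


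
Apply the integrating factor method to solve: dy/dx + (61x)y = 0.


P(x) = 61x ⇒ μ = e^((61/2)x²).
Q(x) = 0 so μ y is constant: y = Ce^(-(61/2)x²).


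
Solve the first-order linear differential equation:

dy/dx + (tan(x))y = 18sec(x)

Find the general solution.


P(x) = tan(x) ⇒ μ = e^(∫tan(x)dx) = sec(x).
(sec(x) y)' = 18sec²(x) ⇒ sec(x) y = 18tan(x) + C.
Multiply by cos(x): y = 18sin(x) + C·cos(x).


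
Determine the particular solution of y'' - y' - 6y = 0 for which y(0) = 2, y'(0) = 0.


Characteristic roots of r² - r - 6 = 0 are 3, -2.
General solution y = c₁ e^(3x) + c₂ e^(-2x).
Apply y(0) = 2: c₁ + c₂ = 2. Apply y'(0) = 0: 3 c₁ - 2 c₂ = 0.
Solve: c₁ = 4/5, c₂ = 6/5.
Particular solution: y = (4/5)e^(3x) + (6/5)e^(-2x).


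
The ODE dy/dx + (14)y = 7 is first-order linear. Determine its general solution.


P(x) = 14, Q(x) = 7; integrating factor μ = e^(14x).
(μ y)' = 7e^(14x) ⇒ μ y = (1/2)e^(14x) + C.
Divide by μ: y = 1/2 + Ce^(-14x).


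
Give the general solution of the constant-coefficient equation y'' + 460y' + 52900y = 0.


Characteristic equation: r² + 460r + 52900 = 0, i.e. (r + 230)² = 0.
Repeated root r = -230; include an x factor for the second linearly independent solution.
General solution: y = (C₁ + C₂x)e^(-230x).


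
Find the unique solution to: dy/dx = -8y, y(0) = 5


General solution of y' = -8y is y = Ce^(-8x).
Apply y(0) = 5: C = 5.
Particular solution: y = 5e^(-8x).


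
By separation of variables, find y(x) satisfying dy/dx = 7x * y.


Separate variables: dy/y = 7x dx.
Integrate: ln|y| = (7/2)x^2 + C₀.
Exponentiate: y = Ce^((7/2)x^2).


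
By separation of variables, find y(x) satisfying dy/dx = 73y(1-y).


Separate: dy/[y(1-y)] = 73 dx.
Partial fractions: 1/[y(1-y)] = 1/y + 1/(1-y).
Integrate: ln|y/(1-y)| = 73x + C₀.
Solve for y: y = 1/(1 + Ce^(-73x)).


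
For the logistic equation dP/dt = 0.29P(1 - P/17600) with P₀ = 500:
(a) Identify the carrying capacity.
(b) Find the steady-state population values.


Logistic ODE dP/dt = 0.29P(1 - P/17600) has equilibria where dP/dt = 0, i.e. P = 0 or P = 17600.
The coefficient (1 - P/K) = 0 when P = K, identifying K = 17600 as the carrying capacity.
(a) K = 17600; (b) equilibria P = 0 and P = 17600.


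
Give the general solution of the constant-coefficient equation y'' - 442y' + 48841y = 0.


Characteristic equation: r² - 442r + 48841 = 0, i.e. (r - 221)² = 0.
Repeated root r = 221; include an x factor for the second linearly independent solution.
General solution: y = (C₁ + C₂x)e^(221x).


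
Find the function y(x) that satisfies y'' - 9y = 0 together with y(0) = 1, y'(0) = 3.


Characteristic roots of r² - 9 = 0 are -3, 3.
General solution y = c₁ e^(-3x) + c₂ e^(3x).
Apply y(0) = 1: c₁ + c₂ = 1. Apply y'(0) = 3: -3 c₁ + 3 c₂ = 3.
Solve: c₁ = 0, c₂ = 1.
Particular solution: y = 0e^(-3x) + e^(3x).


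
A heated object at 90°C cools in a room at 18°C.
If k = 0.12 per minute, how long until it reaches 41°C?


From T(t) = T_a + (T₀ - T_a)e^(-kt), set T(t) = 41:
(41 - 18) / (90 - 18) = e^(-0.12t), so t = -ln(0.319)/0.12 ≈ 9.5 minutes.


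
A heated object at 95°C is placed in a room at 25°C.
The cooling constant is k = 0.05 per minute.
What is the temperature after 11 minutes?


Newton's law: dT/dt = -k(T - T_a) has solution T(t) = T_a + (T₀ - T_a)e^(-kt).
Plug in T_a = 25, T₀ = 95, k = 0.05, t = 11: T(11) = 25 + (70)e^(-0.55) ≈ 65.4°C.


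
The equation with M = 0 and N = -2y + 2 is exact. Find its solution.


Check exactness: ∂M/∂y = 0 and ∂N/∂x = 0; equal, so the equation is exact.
Integrate M with respect to x (treating y as constant): ∫M dx = 0 + h(y).
Differentiate w.r.t. y and set equal to N: the x-dependent terms already match, leaving h'(y) = -2y + 2. Integrate: h(y) = -y^2 + 2y.
So F(x,y) = -y^2 + 2y.
General solution: -y^2 + 2y = C.


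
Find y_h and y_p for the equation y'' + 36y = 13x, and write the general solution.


Homogeneous: r² + 36 = 0 ⇒ r = ±6i, y_h = C₁cos(6x) + C₂sin(6x).
Polynomial forcing; try y_p = Ax + B. Then y_p'' + 36 y_p = 36(Ax + B) = 13x, so B = 0 and A = 13/36.
General solution: y = C₁cos(6x) + C₂sin(6x) + (13/36)x.


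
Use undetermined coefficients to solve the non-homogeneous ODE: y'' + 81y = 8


Homogeneous part: r² + 81 = 0 ⇒ r = ±9i, so y_h = C₁cos(9x) + C₂sin(9x).
Try constant y_p = A; plug in: 81A = 8 ⇒ A = 8/81.
General solution: y = C₁cos(9x) + C₂sin(9x) + 8/81.


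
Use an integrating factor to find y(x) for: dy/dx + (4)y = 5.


P(x) = 4, Q(x) = 5; integrating factor μ = e^(4x).
(μ y)' = 5e^(4x) ⇒ μ y = (5/4)e^(4x) + C.
Divide by μ: y = 5/4 + Ce^(-4x).


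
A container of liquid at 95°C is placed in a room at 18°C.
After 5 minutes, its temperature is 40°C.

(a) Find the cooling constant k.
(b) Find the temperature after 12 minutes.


Newton's law: T(t) = T_a + (T₀ - T_a)e^(-kt).
(a) Use T(5) = 40: (40 - 18)/(95 - 18) = e^(-k·5), so k = -ln(0.286)/5 ≈ 0.2506.
(b) Apply k to t = 12: T(12) = 18 + (77)e^(-3.007) ≈ 21.8°C.
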